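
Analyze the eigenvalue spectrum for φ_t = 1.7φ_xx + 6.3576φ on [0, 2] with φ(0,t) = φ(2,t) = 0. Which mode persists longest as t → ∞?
Eigenvalues: λₙ = 1.7n²π²/2² - 6.3576.
First three modes:
  n=1: λ₁ = 1.7π²/2² - 6.3576 ≈ -2.163
  n=2: λ₂ = 6.8π²/2² - 6.3576 ≈ 10.421
  n=3: λ₃ = 15.3π²/2² - 6.3576 ≈ 31.394
Since 1.7π²/2² ≈ 4.195 < 6.3576, λ₁ < 0.
The n=1 mode grows fastest (−λₙ is largest for n=1) → dominates.
Asymptotic: φ ~ c₁ sin(πx/2) e^{2.163t} (exponential growth at rate −λ₁ ≈ 2.163).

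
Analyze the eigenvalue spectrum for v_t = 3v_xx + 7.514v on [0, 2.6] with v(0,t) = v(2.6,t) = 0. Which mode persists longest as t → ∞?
Eigenvalues: λₙ = 3n²π²/2.6² - 7.514.
First three modes:
  n=1: λ₁ = 3π²/2.6² - 7.514 ≈ -3.134
  n=2: λ₂ = 12π²/2.6² - 7.514 ≈ 10.006
  n=3: λ₃ = 27π²/2.6² - 7.514 ≈ 31.906
Since 3π²/2.6² ≈ 4.38 < 7.514, λ₁ < 0.
The n=1 mode grows fastest (−λₙ is largest for n=1) → dominates.
Asymptotic: v ~ c₁ sin(πx/2.6) e^{3.134t} (exponential growth at rate −λ₁ ≈ 3.134).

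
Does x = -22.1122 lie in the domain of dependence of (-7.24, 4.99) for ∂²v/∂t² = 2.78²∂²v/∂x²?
No. The domain of dependence is [-21.1122, 6.6322], and -22.1122 is outside this interval.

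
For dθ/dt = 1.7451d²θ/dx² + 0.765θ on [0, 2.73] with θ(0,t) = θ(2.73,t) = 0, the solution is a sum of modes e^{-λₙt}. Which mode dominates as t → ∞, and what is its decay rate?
Eigenvalues: λₙ = 1.7451n²π²/2.73² - 0.765.
First three modes:
  n=1: λ₁ = 1.7451π²/2.73² - 0.765 ≈ 1.546
  n=2: λ₂ = 6.9804π²/2.73² - 0.765 ≈ 8.479
  n=3: λ₃ = 15.7059π²/2.73² - 0.765 ≈ 20.034
Since 1.7451π²/2.73² ≈ 2.311 > 0.765, all λₙ > 0.
The n=1 mode decays slowest → dominates as t → ∞.
Asymptotic: θ ~ c₁ sin(πx/2.73) e^{-λ₁t} with decay rate λ₁ ≈ 1.546.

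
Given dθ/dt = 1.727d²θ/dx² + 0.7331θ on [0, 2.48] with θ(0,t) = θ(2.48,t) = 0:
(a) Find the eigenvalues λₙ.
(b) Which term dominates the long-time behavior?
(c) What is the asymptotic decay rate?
Eigenvalues: λₙ = 1.727n²π²/2.48² - 0.7331.
First three modes:
  n=1: λ₁ = 1.727π²/2.48² - 0.7331 ≈ 2.038
  n=2: λ₂ = 6.908π²/2.48² - 0.7331 ≈ 10.352
  n=3: λ₃ = 15.543π²/2.48² - 0.7331 ≈ 24.209
Since 1.727π²/2.48² ≈ 2.771 > 0.7331, all λₙ > 0.
The n=1 mode decays slowest → dominates as t → ∞.
Asymptotic: θ ~ c₁ sin(πx/2.48) e^{-λ₁t} with decay rate λ₁ ≈ 2.038.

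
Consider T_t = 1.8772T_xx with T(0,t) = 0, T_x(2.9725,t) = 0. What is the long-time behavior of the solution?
As t → ∞, T → 0. Heat escapes through the Dirichlet boundary.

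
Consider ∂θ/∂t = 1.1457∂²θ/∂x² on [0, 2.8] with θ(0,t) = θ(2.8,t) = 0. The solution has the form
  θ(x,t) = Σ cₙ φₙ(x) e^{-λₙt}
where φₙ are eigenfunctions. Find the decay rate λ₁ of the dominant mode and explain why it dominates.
Eigenvalues: λₙ = 1.1457n²π²/2.8².
First three modes:
  n=1: λ₁ = 1.1457π²/2.8² ≈ 1.442
  n=2: λ₂ = 4.5828π²/2.8² ≈ 5.769 (4× faster decay)
  n=3: λ₃ = 10.3113π²/2.8² ≈ 12.981 (9× faster decay)
As t → ∞, higher modes decay exponentially faster. The n=1 mode dominates: θ ~ c₁ sin(πx/2.8) e^{-λ₁t}.
Decay rate: λ₁ = 1.1457π²/2.8² ≈ 1.442.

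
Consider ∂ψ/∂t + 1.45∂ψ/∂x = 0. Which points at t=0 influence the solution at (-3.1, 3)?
A single point: x = -7.45. The characteristic through (-3.1, 3) is x - 1.45t = const, so x = -3.1 - 1.45·3 = -7.45.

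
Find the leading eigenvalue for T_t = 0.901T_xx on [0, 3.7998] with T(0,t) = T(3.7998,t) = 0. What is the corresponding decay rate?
Eigenvalues: λₙ = 0.901n²π²/3.7998².
First three modes:
  n=1: λ₁ = 0.901π²/3.7998² ≈ 0.616
  n=2: λ₂ = 3.604π²/3.7998² ≈ 2.464 (4× faster decay)
  n=3: λ₃ = 8.109π²/3.7998² ≈ 5.543 (9× faster decay)
As t → ∞, higher modes decay exponentially faster. The n=1 mode dominates: T ~ c₁ sin(πx/3.7998) e^{-λ₁t}.
Decay rate: λ₁ = 0.901π²/3.7998² ≈ 0.616.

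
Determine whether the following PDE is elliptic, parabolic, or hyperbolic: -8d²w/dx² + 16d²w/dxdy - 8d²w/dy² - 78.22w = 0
Coefficients: A = -8, B = 16, C = -8. B² - 4AC = 0, which is zero, so the equation is parabolic.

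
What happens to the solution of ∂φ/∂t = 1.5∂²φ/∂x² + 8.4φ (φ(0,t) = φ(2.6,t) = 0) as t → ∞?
φ grows unboundedly. Reaction dominates diffusion (r=8.4 > κπ²/L²≈2.19); solution grows exponentially.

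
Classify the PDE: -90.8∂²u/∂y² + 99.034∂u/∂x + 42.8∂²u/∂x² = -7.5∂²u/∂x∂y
Rewriting in standard form: 42.8∂²u/∂x² + 7.5∂²u/∂x∂y - 90.8∂²u/∂y² + 99.034∂u/∂x = 0. A = 42.8, B = 7.5, C = -90.8. Discriminant B² - 4AC = 15601.21. Since 15601.21 > 0, hyperbolic.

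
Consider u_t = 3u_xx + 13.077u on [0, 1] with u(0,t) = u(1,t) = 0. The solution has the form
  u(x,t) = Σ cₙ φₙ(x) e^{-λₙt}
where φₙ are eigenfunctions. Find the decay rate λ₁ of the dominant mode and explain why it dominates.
Eigenvalues: λₙ = 3n²π²/1² - 13.077.
First three modes:
  n=1: λ₁ = 3π² - 13.077 ≈ 16.532
  n=2: λ₂ = 12π² - 13.077 ≈ 105.358
  n=3: λ₃ = 27π² - 13.077 ≈ 253.402
Since 3π² ≈ 29.609 > 13.077, all λₙ > 0.
The n=1 mode decays slowest → dominates as t → ∞.
Asymptotic: u ~ c₁ sin(πx/1) e^{-λ₁t} with decay rate λ₁ ≈ 16.532.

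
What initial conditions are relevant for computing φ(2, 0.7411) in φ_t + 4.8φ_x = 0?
A single point: x = -1.55728. The characteristic through (2, 0.7411) is x - 4.8t = const, so x = 2 - 4.8·0.7411 = -1.55728.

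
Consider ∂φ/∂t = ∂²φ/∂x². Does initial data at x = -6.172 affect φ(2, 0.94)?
Yes, for any finite x. The heat equation has infinite propagation speed, so all initial data affects all points at any t > 0.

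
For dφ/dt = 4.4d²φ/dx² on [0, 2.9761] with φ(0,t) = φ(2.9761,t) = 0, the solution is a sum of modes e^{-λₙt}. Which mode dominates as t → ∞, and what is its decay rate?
Eigenvalues: λₙ = 4.4n²π²/2.9761².
First three modes:
  n=1: λ₁ = 4.4π²/2.9761² ≈ 4.903
  n=2: λ₂ = 17.6π²/2.9761² ≈ 19.612 (4× faster decay)
  n=3: λ₃ = 39.6π²/2.9761² ≈ 44.127 (9× faster decay)
As t → ∞, higher modes decay exponentially faster. The n=1 mode dominates: φ ~ c₁ sin(πx/2.9761) e^{-λ₁t}.
Decay rate: λ₁ = 4.4π²/2.9761² ≈ 4.903.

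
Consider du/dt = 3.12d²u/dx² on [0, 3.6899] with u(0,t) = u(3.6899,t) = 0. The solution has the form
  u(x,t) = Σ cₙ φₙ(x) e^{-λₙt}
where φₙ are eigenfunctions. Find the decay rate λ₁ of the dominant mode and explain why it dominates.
Eigenvalues: λₙ = 3.12n²π²/3.6899².
First three modes:
  n=1: λ₁ = 3.12π²/3.6899² ≈ 2.262
  n=2: λ₂ = 12.48π²/3.6899² ≈ 9.047 (4× faster decay)
  n=3: λ₃ = 28.08π²/3.6899² ≈ 20.355 (9× faster decay)
As t → ∞, higher modes decay exponentially faster. The n=1 mode dominates: u ~ c₁ sin(πx/3.6899) e^{-λ₁t}.
Decay rate: λ₁ = 3.12π²/3.6899² ≈ 2.262.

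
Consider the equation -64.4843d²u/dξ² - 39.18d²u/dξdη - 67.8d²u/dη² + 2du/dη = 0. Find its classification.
Elliptic. (A = -64.4843, B = -39.18, C = -67.8 gives B² - 4AC = -15953.06976.)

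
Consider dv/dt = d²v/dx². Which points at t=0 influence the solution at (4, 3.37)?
The entire real line. The heat equation has infinite propagation speed: any initial disturbance instantly affects all points (though exponentially small far away).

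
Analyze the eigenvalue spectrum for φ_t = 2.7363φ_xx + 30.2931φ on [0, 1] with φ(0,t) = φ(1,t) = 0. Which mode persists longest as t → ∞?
Eigenvalues: λₙ = 2.7363n²π²/1² - 30.2931.
First three modes:
  n=1: λ₁ = 2.7363π² - 30.2931 ≈ -3.287
  n=2: λ₂ = 10.9452π² - 30.2931 ≈ 77.732
  n=3: λ₃ = 24.6267π² - 30.2931 ≈ 212.763
Since 2.7363π² ≈ 27.006 < 30.2931, λ₁ < 0.
The n=1 mode grows fastest (−λₙ is largest for n=1) → dominates.
Asymptotic: φ ~ c₁ sin(πx/1) e^{3.287t} (exponential growth at rate −λ₁ ≈ 3.287).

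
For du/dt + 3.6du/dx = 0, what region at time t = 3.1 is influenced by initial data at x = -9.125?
At x = 2.035. The characteristic carries data from (-9.125, 0) to (2.035, 3.1).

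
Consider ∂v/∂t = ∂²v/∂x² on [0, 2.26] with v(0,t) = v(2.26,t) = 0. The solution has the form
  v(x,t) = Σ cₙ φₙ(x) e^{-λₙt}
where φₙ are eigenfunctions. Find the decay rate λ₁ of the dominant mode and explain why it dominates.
Eigenvalues: λₙ = n²π²/2.26².
First three modes:
  n=1: λ₁ = π²/2.26² ≈ 1.932
  n=2: λ₂ = 4π²/2.26² ≈ 7.729 (4× faster decay)
  n=3: λ₃ = 9π²/2.26² ≈ 17.391 (9× faster decay)
As t → ∞, higher modes decay exponentially faster. The n=1 mode dominates: v ~ c₁ sin(πx/2.26) e^{-λ₁t}.
Decay rate: λ₁ = π²/2.26² ≈ 1.932.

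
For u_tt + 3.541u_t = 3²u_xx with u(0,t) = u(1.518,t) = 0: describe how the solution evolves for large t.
u → 0. Damping (γ=3.541) dissipates energy; oscillations decay exponentially.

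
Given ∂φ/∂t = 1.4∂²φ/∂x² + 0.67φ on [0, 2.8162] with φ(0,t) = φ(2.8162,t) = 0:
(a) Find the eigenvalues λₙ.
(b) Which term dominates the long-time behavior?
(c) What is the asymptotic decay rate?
Eigenvalues: λₙ = 1.4n²π²/2.8162² - 0.67.
First three modes:
  n=1: λ₁ = 1.4π²/2.8162² - 0.67 ≈ 1.072
  n=2: λ₂ = 5.6π²/2.8162² - 0.67 ≈ 6.299
  n=3: λ₃ = 12.6π²/2.8162² - 0.67 ≈ 15.01
Since 1.4π²/2.8162² ≈ 1.742 > 0.67, all λₙ > 0.
The n=1 mode decays slowest → dominates as t → ∞.
Asymptotic: φ ~ c₁ sin(πx/2.8162) e^{-λ₁t} with decay rate λ₁ ≈ 1.072.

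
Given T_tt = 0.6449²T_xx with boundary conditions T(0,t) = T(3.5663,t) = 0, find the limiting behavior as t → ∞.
T oscillates (no decay). Energy is conserved; the solution oscillates indefinitely as standing waves.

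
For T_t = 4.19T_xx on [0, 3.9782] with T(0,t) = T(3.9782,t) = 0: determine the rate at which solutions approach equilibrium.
Eigenvalues: λₙ = 4.19n²π²/3.9782².
First three modes:
  n=1: λ₁ = 4.19π²/3.9782² ≈ 2.613
  n=2: λ₂ = 16.76π²/3.9782² ≈ 10.452 (4× faster decay)
  n=3: λ₃ = 37.71π²/3.9782² ≈ 23.517 (9× faster decay)
As t → ∞, higher modes decay exponentially faster. The n=1 mode dominates: T ~ c₁ sin(πx/3.9782) e^{-λ₁t}.
Decay rate: λ₁ = 4.19π²/3.9782² ≈ 2.613.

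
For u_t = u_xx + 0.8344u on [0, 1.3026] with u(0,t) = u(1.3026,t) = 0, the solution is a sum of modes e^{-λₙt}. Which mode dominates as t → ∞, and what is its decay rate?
Eigenvalues: λₙ = n²π²/1.3026² - 0.8344.
First three modes:
  n=1: λ₁ = π²/1.3026² - 0.8344 ≈ 4.982
  n=2: λ₂ = 4π²/1.3026² - 0.8344 ≈ 22.432
  n=3: λ₃ = 9π²/1.3026² - 0.8344 ≈ 51.516
Since π²/1.3026² ≈ 5.817 > 0.8344, all λₙ > 0.
The n=1 mode decays slowest → dominates as t → ∞.
Asymptotic: u ~ c₁ sin(πx/1.3026) e^{-λ₁t} with decay rate λ₁ ≈ 4.982.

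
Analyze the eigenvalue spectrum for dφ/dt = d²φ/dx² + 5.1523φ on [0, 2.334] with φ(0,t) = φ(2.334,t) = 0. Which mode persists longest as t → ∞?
Eigenvalues: λₙ = n²π²/2.334² - 5.1523.
First three modes:
  n=1: λ₁ = π²/2.334² - 5.1523 ≈ -3.341
  n=2: λ₂ = 4π²/2.334² - 5.1523 ≈ 2.095
  n=3: λ₃ = 9π²/2.334² - 5.1523 ≈ 11.153
Since π²/2.334² ≈ 1.812 < 5.1523, λ₁ < 0.
The n=1 mode grows fastest (−λₙ is largest for n=1) → dominates.
Asymptotic: φ ~ c₁ sin(πx/2.334) e^{3.341t} (exponential growth at rate −λ₁ ≈ 3.341).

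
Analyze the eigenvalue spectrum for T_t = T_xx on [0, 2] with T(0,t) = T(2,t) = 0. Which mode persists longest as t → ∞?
Eigenvalues: λₙ = n²π²/2².
First three modes:
  n=1: λ₁ = π²/2² ≈ 2.467
  n=2: λ₂ = 4π²/2² ≈ 9.87 (4× faster decay)
  n=3: λ₃ = 9π²/2² ≈ 22.207 (9× faster decay)
As t → ∞, higher modes decay exponentially faster. The n=1 mode dominates: T ~ c₁ sin(πx/2) e^{-λ₁t}.
Decay rate: λ₁ = π²/2² ≈ 2.467.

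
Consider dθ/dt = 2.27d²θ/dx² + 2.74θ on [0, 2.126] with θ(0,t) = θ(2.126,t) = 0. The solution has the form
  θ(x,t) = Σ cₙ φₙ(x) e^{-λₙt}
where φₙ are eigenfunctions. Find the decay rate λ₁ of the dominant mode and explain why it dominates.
Eigenvalues: λₙ = 2.27n²π²/2.126² - 2.74.
First three modes:
  n=1: λ₁ = 2.27π²/2.126² - 2.74 ≈ 2.217
  n=2: λ₂ = 9.08π²/2.126² - 2.74 ≈ 17.087
  n=3: λ₃ = 20.43π²/2.126² - 2.74 ≈ 41.871
Since 2.27π²/2.126² ≈ 4.957 > 2.74, all λₙ > 0.
The n=1 mode decays slowest → dominates as t → ∞.
Asymptotic: θ ~ c₁ sin(πx/2.126) e^{-λ₁t} with decay rate λ₁ ≈ 2.217.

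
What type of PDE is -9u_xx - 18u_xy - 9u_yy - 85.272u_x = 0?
With A = -9, B = -18, C = -9, the discriminant is 0. This is a parabolic PDE.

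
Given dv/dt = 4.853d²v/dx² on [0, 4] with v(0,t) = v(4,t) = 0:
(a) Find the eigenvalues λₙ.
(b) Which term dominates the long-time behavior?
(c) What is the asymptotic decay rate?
Eigenvalues: λₙ = 4.853n²π²/4².
First three modes:
  n=1: λ₁ = 4.853π²/4² ≈ 2.994
  n=2: λ₂ = 19.412π²/4² ≈ 11.974 (4× faster decay)
  n=3: λ₃ = 43.677π²/4² ≈ 26.942 (9× faster decay)
As t → ∞, higher modes decay exponentially faster. The n=1 mode dominates: v ~ c₁ sin(πx/4) e^{-λ₁t}.
Decay rate: λ₁ = 4.853π²/4² ≈ 2.994.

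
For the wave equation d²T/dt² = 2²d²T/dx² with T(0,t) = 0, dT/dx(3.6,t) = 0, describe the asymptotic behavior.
T oscillates (no decay). Energy is conserved; the solution oscillates indefinitely as standing waves.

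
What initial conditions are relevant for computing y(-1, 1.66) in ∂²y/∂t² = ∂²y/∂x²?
Domain of dependence: [-2.66, 0.66]. Signals travel at speed 1, so data within |x - -1| ≤ 1·1.66 = 1.66 can reach the point.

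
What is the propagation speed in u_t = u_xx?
Infinite. The heat equation is parabolic, not hyperbolic, so disturbances propagate instantly.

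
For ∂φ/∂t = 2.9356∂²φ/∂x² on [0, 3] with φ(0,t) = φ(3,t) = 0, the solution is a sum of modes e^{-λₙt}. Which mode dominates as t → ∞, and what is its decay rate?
Eigenvalues: λₙ = 2.9356n²π²/3².
First three modes:
  n=1: λ₁ = 2.9356π²/3² ≈ 3.219
  n=2: λ₂ = 11.7424π²/3² ≈ 12.877 (4× faster decay)
  n=3: λ₃ = 26.4204π²/3² ≈ 28.973 (9× faster decay)
As t → ∞, higher modes decay exponentially faster. The n=1 mode dominates: φ ~ c₁ sin(πx/3) e^{-λ₁t}.
Decay rate: λ₁ = 2.9356π²/3² ≈ 3.219.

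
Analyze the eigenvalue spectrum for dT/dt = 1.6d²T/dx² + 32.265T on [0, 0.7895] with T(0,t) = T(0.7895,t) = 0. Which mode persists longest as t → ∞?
Eigenvalues: λₙ = 1.6n²π²/0.7895² - 32.265.
First three modes:
  n=1: λ₁ = 1.6π²/0.7895² - 32.265 ≈ -6.93
  n=2: λ₂ = 6.4π²/0.7895² - 32.265 ≈ 69.074
  n=3: λ₃ = 14.4π²/0.7895² - 32.265 ≈ 195.747
Since 1.6π²/0.7895² ≈ 25.335 < 32.265, λ₁ < 0.
The n=1 mode grows fastest (−λₙ is largest for n=1) → dominates.
Asymptotic: T ~ c₁ sin(πx/0.7895) e^{6.93t} (exponential growth at rate −λ₁ ≈ 6.93).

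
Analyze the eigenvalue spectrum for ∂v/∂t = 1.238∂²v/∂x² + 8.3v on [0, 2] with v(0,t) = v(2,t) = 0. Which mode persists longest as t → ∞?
Eigenvalues: λₙ = 1.238n²π²/2² - 8.3.
First three modes:
  n=1: λ₁ = 1.238π²/2² - 8.3 ≈ -5.245
  n=2: λ₂ = 4.952π²/2² - 8.3 ≈ 3.919
  n=3: λ₃ = 11.142π²/2² - 8.3 ≈ 19.192
Since 1.238π²/2² ≈ 3.055 < 8.3, λ₁ < 0.
The n=1 mode grows fastest (−λₙ is largest for n=1) → dominates.
Asymptotic: v ~ c₁ sin(πx/2) e^{5.245t} (exponential growth at rate −λ₁ ≈ 5.245).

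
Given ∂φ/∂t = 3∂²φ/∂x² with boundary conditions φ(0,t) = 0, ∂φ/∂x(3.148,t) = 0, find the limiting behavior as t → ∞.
φ → 0. Heat escapes through the Dirichlet boundary.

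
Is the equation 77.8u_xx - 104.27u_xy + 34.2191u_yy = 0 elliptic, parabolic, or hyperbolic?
Computing B² - 4AC with A = 77.8, B = -104.27, C = 34.2191: discriminant = 223.24898 (positive). Answer: hyperbolic.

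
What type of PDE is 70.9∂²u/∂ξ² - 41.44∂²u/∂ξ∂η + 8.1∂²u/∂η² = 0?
With A = 70.9, B = -41.44, C = 8.1, the discriminant is -579.8864. This is an elliptic PDE.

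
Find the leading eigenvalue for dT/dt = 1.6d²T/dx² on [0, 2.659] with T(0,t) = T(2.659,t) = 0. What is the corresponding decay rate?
Eigenvalues: λₙ = 1.6n²π²/2.659².
First three modes:
  n=1: λ₁ = 1.6π²/2.659² ≈ 2.233
  n=2: λ₂ = 6.4π²/2.659² ≈ 8.934 (4× faster decay)
  n=3: λ₃ = 14.4π²/2.659² ≈ 20.101 (9× faster decay)
As t → ∞, higher modes decay exponentially faster. The n=1 mode dominates: T ~ c₁ sin(πx/2.659) e^{-λ₁t}.
Decay rate: λ₁ = 1.6π²/2.659² ≈ 2.233.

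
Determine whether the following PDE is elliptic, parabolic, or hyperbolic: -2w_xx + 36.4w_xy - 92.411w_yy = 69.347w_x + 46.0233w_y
Rewriting in standard form: -2w_xx + 36.4w_xy - 92.411w_yy - 69.347w_x - 46.0233w_y = 0. Coefficients: A = -2, B = 36.4, C = -92.411. B² - 4AC = 585.672, which is positive, so the equation is hyperbolic.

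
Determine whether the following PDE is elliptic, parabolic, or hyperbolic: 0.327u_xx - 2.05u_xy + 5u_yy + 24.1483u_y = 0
Coefficients: A = 0.327, B = -2.05, C = 5. B² - 4AC = -2.3375, which is negative, so the equation is elliptic.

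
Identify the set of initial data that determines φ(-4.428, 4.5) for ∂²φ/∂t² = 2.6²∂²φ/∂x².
Domain of dependence: [-16.128, 7.272]. Signals travel at speed 2.6, so data within |x - -4.428| ≤ 2.6·4.5 = 11.7 can reach the point.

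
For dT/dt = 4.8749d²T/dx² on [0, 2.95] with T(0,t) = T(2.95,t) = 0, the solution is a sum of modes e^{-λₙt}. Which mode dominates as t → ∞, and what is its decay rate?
Eigenvalues: λₙ = 4.8749n²π²/2.95².
First three modes:
  n=1: λ₁ = 4.8749π²/2.95² ≈ 5.529
  n=2: λ₂ = 19.4996π²/2.95² ≈ 22.115 (4× faster decay)
  n=3: λ₃ = 43.8741π²/2.95² ≈ 49.758 (9× faster decay)
As t → ∞, higher modes decay exponentially faster. The n=1 mode dominates: T ~ c₁ sin(πx/2.95) e^{-λ₁t}.
Decay rate: λ₁ = 4.8749π²/2.95² ≈ 5.529.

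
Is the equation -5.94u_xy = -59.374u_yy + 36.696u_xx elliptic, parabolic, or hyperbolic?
Rewriting in standard form: -36.696u_xx - 5.94u_xy + 59.374u_yy = 0. Computing B² - 4AC with A = -36.696, B = -5.94, C = 59.374: discriminant = 8750.436816 (positive). Answer: hyperbolic.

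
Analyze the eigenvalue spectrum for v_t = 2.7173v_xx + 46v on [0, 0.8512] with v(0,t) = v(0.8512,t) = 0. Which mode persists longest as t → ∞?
Eigenvalues: λₙ = 2.7173n²π²/0.8512² - 46.
First three modes:
  n=1: λ₁ = 2.7173π²/0.8512² - 46 ≈ -8.985
  n=2: λ₂ = 10.8692π²/0.8512² - 46 ≈ 102.059
  n=3: λ₃ = 24.4557π²/0.8512² - 46 ≈ 287.132
Since 2.7173π²/0.8512² ≈ 37.015 < 46, λ₁ < 0.
The n=1 mode grows fastest (−λₙ is largest for n=1) → dominates.
Asymptotic: v ~ c₁ sin(πx/0.8512) e^{8.985t} (exponential growth at rate −λ₁ ≈ 8.985).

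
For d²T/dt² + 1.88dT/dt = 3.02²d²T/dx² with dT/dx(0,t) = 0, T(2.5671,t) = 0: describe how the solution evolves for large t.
T → 0. Damping (γ=1.88) dissipates energy; oscillations decay exponentially.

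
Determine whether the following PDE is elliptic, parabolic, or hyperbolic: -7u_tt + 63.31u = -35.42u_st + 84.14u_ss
Rewriting in standard form: -84.14u_ss + 35.42u_st - 7u_tt + 63.31u = 0. Coefficients: A = -84.14, B = 35.42, C = -7. B² - 4AC = -1101.3436, which is negative, so the equation is elliptic.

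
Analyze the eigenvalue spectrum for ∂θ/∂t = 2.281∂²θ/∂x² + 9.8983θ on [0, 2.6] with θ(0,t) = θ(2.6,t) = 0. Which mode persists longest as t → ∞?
Eigenvalues: λₙ = 2.281n²π²/2.6² - 9.8983.
First three modes:
  n=1: λ₁ = 2.281π²/2.6² - 9.8983 ≈ -6.568
  n=2: λ₂ = 9.124π²/2.6² - 9.8983 ≈ 3.423
  n=3: λ₃ = 20.529π²/2.6² - 9.8983 ≈ 20.074
Since 2.281π²/2.6² ≈ 3.33 < 9.8983, λ₁ < 0.
The n=1 mode grows fastest (−λₙ is largest for n=1) → dominates.
Asymptotic: θ ~ c₁ sin(πx/2.6) e^{6.568t} (exponential growth at rate −λ₁ ≈ 6.568).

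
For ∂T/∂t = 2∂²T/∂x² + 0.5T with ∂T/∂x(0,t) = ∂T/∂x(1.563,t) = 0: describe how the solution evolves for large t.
T grows unboundedly. With Neumann BCs the constant mode has diffusion eigenvalue 0, so any r > 0 makes it grow like e^(0.5t); solution grows exponentially.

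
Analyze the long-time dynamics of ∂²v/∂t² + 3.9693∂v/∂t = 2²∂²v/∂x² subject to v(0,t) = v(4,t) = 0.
Long-time behavior: v → 0. Damping (γ=3.9693) dissipates energy; oscillations decay exponentially.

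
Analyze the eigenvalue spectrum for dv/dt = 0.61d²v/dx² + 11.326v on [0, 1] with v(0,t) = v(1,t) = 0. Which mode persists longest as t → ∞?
Eigenvalues: λₙ = 0.61n²π²/1² - 11.326.
First three modes:
  n=1: λ₁ = 0.61π² - 11.326 ≈ -5.306
  n=2: λ₂ = 2.44π² - 11.326 ≈ 12.756
  n=3: λ₃ = 5.49π² - 11.326 ≈ 42.858
Since 0.61π² ≈ 6.02 < 11.326, λ₁ < 0.
The n=1 mode grows fastest (−λₙ is largest for n=1) → dominates.
Asymptotic: v ~ c₁ sin(πx/1) e^{5.306t} (exponential growth at rate −λ₁ ≈ 5.306).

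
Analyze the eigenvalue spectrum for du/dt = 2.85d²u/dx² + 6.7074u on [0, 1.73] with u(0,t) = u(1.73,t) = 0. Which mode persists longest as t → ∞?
Eigenvalues: λₙ = 2.85n²π²/1.73² - 6.7074.
First three modes:
  n=1: λ₁ = 2.85π²/1.73² - 6.7074 ≈ 2.691
  n=2: λ₂ = 11.4π²/1.73² - 6.7074 ≈ 30.886
  n=3: λ₃ = 25.65π²/1.73² - 6.7074 ≈ 77.878
Since 2.85π²/1.73² ≈ 9.398 > 6.7074, all λₙ > 0.
The n=1 mode decays slowest → dominates as t → ∞.
Asymptotic: u ~ c₁ sin(πx/1.73) e^{-λ₁t} with decay rate λ₁ ≈ 2.691.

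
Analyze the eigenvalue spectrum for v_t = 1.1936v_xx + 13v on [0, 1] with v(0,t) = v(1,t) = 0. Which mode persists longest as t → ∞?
Eigenvalues: λₙ = 1.1936n²π²/1² - 13.
First three modes:
  n=1: λ₁ = 1.1936π² - 13 ≈ -1.22
  n=2: λ₂ = 4.7744π² - 13 ≈ 34.121
  n=3: λ₃ = 10.7424π² - 13 ≈ 93.023
Since 1.1936π² ≈ 11.78 < 13, λ₁ < 0.
The n=1 mode grows fastest (−λₙ is largest for n=1) → dominates.
Asymptotic: v ~ c₁ sin(πx/1) e^{1.22t} (exponential growth at rate −λ₁ ≈ 1.22).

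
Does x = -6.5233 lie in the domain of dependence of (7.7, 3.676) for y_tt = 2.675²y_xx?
No. The domain of dependence is [-2.1333, 17.5333], and -6.5233 is outside this interval.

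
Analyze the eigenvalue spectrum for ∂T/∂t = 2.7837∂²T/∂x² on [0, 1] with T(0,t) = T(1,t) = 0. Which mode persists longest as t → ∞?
Eigenvalues: λₙ = 2.7837n²π².
First three modes:
  n=1: λ₁ = 2.7837π² ≈ 27.474
  n=2: λ₂ = 11.1348π² ≈ 109.896 (4× faster decay)
  n=3: λ₃ = 25.0533π² ≈ 247.266 (9× faster decay)
As t → ∞, higher modes decay exponentially faster. The n=1 mode dominates: T ~ c₁ sin(πx) e^{-λ₁t}.
Decay rate: λ₁ = 2.7837π² ≈ 27.474.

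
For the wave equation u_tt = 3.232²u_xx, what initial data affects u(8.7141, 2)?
Domain of dependence: [2.2501, 15.1781]. Signals travel at speed 3.232, so data within |x - 8.7141| ≤ 3.232·2 = 6.464 can reach the point.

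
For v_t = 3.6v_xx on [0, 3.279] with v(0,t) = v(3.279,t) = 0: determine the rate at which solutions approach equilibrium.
Eigenvalues: λₙ = 3.6n²π²/3.279².
First three modes:
  n=1: λ₁ = 3.6π²/3.279² ≈ 3.305
  n=2: λ₂ = 14.4π²/3.279² ≈ 13.218 (4× faster decay)
  n=3: λ₃ = 32.4π²/3.279² ≈ 29.741 (9× faster decay)
As t → ∞, higher modes decay exponentially faster. The n=1 mode dominates: v ~ c₁ sin(πx/3.279) e^{-λ₁t}.
Decay rate: λ₁ = 3.6π²/3.279² ≈ 3.305.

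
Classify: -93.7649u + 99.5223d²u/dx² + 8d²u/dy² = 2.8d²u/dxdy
Rewriting in standard form: 99.5223d²u/dx² - 2.8d²u/dxdy + 8d²u/dy² - 93.7649u = 0. Elliptic (discriminant = -3176.8736).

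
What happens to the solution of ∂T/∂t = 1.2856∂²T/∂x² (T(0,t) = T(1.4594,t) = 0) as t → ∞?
T → 0. Heat diffuses out through both boundaries.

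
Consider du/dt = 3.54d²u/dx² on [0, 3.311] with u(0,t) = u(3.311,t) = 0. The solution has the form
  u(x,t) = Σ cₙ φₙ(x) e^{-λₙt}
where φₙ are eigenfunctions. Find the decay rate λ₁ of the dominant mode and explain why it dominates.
Eigenvalues: λₙ = 3.54n²π²/3.311².
First three modes:
  n=1: λ₁ = 3.54π²/3.311² ≈ 3.187
  n=2: λ₂ = 14.16π²/3.311² ≈ 12.748 (4× faster decay)
  n=3: λ₃ = 31.86π²/3.311² ≈ 28.683 (9× faster decay)
As t → ∞, higher modes decay exponentially faster. The n=1 mode dominates: u ~ c₁ sin(πx/3.311) e^{-λ₁t}.
Decay rate: λ₁ = 3.54π²/3.311² ≈ 3.187.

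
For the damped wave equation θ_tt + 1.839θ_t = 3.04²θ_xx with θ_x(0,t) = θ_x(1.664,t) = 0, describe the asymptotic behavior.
θ → constant (steady state). Damping (γ=1.839) dissipates the nonconstant modes; with Neumann BCs the spatial average obeys M''+γM'=0 and tends to a finite limit.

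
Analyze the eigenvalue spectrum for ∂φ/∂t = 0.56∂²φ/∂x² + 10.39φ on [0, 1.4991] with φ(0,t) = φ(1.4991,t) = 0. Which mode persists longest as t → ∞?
Eigenvalues: λₙ = 0.56n²π²/1.4991² - 10.39.
First three modes:
  n=1: λ₁ = 0.56π²/1.4991² - 10.39 ≈ -7.931
  n=2: λ₂ = 2.24π²/1.4991² - 10.39 ≈ -0.552
  n=3: λ₃ = 5.04π²/1.4991² - 10.39 ≈ 11.744
Since 0.56π²/1.4991² ≈ 2.459 < 10.39, λ₁ < 0.
The n=1 mode grows fastest (−λₙ is largest for n=1) → dominates.
Asymptotic: φ ~ c₁ sin(πx/1.4991) e^{7.931t} (exponential growth at rate −λ₁ ≈ 7.931).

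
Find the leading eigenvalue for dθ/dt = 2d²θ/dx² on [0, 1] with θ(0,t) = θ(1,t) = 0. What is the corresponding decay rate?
Eigenvalues: λₙ = 2n²π².
First three modes:
  n=1: λ₁ = 2π² ≈ 19.739
  n=2: λ₂ = 8π² ≈ 78.957 (4× faster decay)
  n=3: λ₃ = 18π² ≈ 177.653 (9× faster decay)
As t → ∞, higher modes decay exponentially faster. The n=1 mode dominates: θ ~ c₁ sin(πx) e^{-λ₁t}.
Decay rate: λ₁ = 2π² ≈ 19.739.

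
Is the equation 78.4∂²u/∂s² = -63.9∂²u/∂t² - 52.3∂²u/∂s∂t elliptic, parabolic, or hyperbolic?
Rewriting in standard form: 78.4∂²u/∂s² + 52.3∂²u/∂s∂t + 63.9∂²u/∂t² = 0. Computing B² - 4AC with A = 78.4, B = 52.3, C = 63.9: discriminant = -17303.75 (negative). Answer: elliptic.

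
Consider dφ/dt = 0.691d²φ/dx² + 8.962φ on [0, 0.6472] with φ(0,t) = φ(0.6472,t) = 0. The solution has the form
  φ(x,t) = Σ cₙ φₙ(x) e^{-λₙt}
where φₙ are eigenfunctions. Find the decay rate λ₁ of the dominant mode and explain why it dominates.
Eigenvalues: λₙ = 0.691n²π²/0.6472² - 8.962.
First three modes:
  n=1: λ₁ = 0.691π²/0.6472² - 8.962 ≈ 7.32
  n=2: λ₂ = 2.764π²/0.6472² - 8.962 ≈ 56.165
  n=3: λ₃ = 6.219π²/0.6472² - 8.962 ≈ 137.574
Since 0.691π²/0.6472² ≈ 16.282 > 8.962, all λₙ > 0.
The n=1 mode decays slowest → dominates as t → ∞.
Asymptotic: φ ~ c₁ sin(πx/0.6472) e^{-λ₁t} with decay rate λ₁ ≈ 7.32.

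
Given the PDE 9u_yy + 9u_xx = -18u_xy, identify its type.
Rewriting in standard form: 9u_xx + 18u_xy + 9u_yy = 0. The second-order coefficients are A = 9, B = 18, C = 9. Since B² - 4AC = 0 = 0, this is a parabolic PDE.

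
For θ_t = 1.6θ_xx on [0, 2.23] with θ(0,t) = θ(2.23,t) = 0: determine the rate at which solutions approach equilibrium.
Eigenvalues: λₙ = 1.6n²π²/2.23².
First three modes:
  n=1: λ₁ = 1.6π²/2.23² ≈ 3.175
  n=2: λ₂ = 6.4π²/2.23² ≈ 12.702 (4× faster decay)
  n=3: λ₃ = 14.4π²/2.23² ≈ 28.579 (9× faster decay)
As t → ∞, higher modes decay exponentially faster. The n=1 mode dominates: θ ~ c₁ sin(πx/2.23) e^{-λ₁t}.
Decay rate: λ₁ = 1.6π²/2.23² ≈ 3.175.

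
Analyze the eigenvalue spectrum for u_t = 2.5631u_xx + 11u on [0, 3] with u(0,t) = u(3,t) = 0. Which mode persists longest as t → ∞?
Eigenvalues: λₙ = 2.5631n²π²/3² - 11.
First three modes:
  n=1: λ₁ = 2.5631π²/3² - 11 ≈ -8.189
  n=2: λ₂ = 10.2524π²/3² - 11 ≈ 0.243
  n=3: λ₃ = 23.0679π²/3² - 11 ≈ 14.297
Since 2.5631π²/3² ≈ 2.811 < 11, λ₁ < 0.
The n=1 mode grows fastest (−λₙ is largest for n=1) → dominates.
Asymptotic: u ~ c₁ sin(πx/3) e^{8.189t} (exponential growth at rate −λ₁ ≈ 8.189).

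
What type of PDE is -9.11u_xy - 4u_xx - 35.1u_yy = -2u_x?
Rewriting in standard form: -4u_xx - 9.11u_xy - 35.1u_yy + 2u_x = 0. With A = -4, B = -9.11, C = -35.1, the discriminant is -478.6079. This is an elliptic PDE.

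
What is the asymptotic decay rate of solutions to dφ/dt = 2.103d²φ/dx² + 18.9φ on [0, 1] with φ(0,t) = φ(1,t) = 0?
Eigenvalues: λₙ = 2.103n²π²/1² - 18.9.
First three modes:
  n=1: λ₁ = 2.103π² - 18.9 ≈ 1.856
  n=2: λ₂ = 8.412π² - 18.9 ≈ 64.123
  n=3: λ₃ = 18.927π² - 18.9 ≈ 167.902
Since 2.103π² ≈ 20.756 > 18.9, all λₙ > 0.
The n=1 mode decays slowest → dominates as t → ∞.
Asymptotic: φ ~ c₁ sin(πx/1) e^{-λ₁t} with decay rate λ₁ ≈ 1.856.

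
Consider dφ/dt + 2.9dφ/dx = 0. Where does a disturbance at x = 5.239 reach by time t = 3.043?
At x = 14.0637. The characteristic carries data from (5.239, 0) to (14.0637, 3.043).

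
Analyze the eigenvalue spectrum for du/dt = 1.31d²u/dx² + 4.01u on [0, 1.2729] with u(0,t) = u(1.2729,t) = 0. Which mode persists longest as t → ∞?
Eigenvalues: λₙ = 1.31n²π²/1.2729² - 4.01.
First three modes:
  n=1: λ₁ = 1.31π²/1.2729² - 4.01 ≈ 3.97
  n=2: λ₂ = 5.24π²/1.2729² - 4.01 ≈ 27.908
  n=3: λ₃ = 11.79π²/1.2729² - 4.01 ≈ 67.807
Since 1.31π²/1.2729² ≈ 7.98 > 4.01, all λₙ > 0.
The n=1 mode decays slowest → dominates as t → ∞.
Asymptotic: u ~ c₁ sin(πx/1.2729) e^{-λ₁t} with decay rate λ₁ ≈ 3.97.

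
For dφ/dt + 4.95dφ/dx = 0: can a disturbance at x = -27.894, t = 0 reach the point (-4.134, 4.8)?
Yes. The characteristic through (-4.134, 4.8) passes through x = -27.894.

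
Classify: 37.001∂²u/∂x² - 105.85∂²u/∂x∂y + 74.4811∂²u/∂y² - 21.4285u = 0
Hyperbolic (discriminant = 180.7217756).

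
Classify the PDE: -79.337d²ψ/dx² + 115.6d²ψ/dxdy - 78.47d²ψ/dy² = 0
A = -79.337, B = 115.6, C = -78.47. Discriminant B² - 4AC = -11538.93756. Since -11538.93756 < 0, elliptic.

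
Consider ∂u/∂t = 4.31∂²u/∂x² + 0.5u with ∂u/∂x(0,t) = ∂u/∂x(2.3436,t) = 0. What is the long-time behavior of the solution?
As t → ∞, u grows unboundedly. With Neumann BCs the constant mode has diffusion eigenvalue 0, so any r > 0 makes it grow like e^(0.5t); solution grows exponentially.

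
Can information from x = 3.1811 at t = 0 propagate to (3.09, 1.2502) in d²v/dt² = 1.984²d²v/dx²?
Yes. The domain of dependence is [0.6096032, 5.5703968], and 3.1811 ∈ [0.6096032, 5.5703968].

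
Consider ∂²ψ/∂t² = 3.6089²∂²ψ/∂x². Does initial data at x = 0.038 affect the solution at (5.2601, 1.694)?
Yes. The domain of dependence is [-0.8533766, 11.3735766], and 0.038 ∈ [-0.8533766, 11.3735766].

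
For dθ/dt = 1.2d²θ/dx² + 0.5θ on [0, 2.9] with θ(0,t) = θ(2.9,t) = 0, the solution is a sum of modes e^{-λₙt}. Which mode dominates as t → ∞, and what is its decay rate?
Eigenvalues: λₙ = 1.2n²π²/2.9² - 0.5.
First three modes:
  n=1: λ₁ = 1.2π²/2.9² - 0.5 ≈ 0.908
  n=2: λ₂ = 4.8π²/2.9² - 0.5 ≈ 5.133
  n=3: λ₃ = 10.8π²/2.9² - 0.5 ≈ 12.174
Since 1.2π²/2.9² ≈ 1.408 > 0.5, all λₙ > 0.
The n=1 mode decays slowest → dominates as t → ∞.
Asymptotic: θ ~ c₁ sin(πx/2.9) e^{-λ₁t} with decay rate λ₁ ≈ 0.908.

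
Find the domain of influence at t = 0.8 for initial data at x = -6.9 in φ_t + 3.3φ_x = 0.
At x = -4.26. The characteristic carries data from (-6.9, 0) to (-4.26, 0.8).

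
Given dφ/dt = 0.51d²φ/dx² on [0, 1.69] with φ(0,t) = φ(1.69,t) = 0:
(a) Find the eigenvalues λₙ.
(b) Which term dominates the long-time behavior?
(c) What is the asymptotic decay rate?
Eigenvalues: λₙ = 0.51n²π²/1.69².
First three modes:
  n=1: λ₁ = 0.51π²/1.69² ≈ 1.762
  n=2: λ₂ = 2.04π²/1.69² ≈ 7.049 (4× faster decay)
  n=3: λ₃ = 4.59π²/1.69² ≈ 15.861 (9× faster decay)
As t → ∞, higher modes decay exponentially faster. The n=1 mode dominates: φ ~ c₁ sin(πx/1.69) e^{-λ₁t}.
Decay rate: λ₁ = 0.51π²/1.69² ≈ 1.762.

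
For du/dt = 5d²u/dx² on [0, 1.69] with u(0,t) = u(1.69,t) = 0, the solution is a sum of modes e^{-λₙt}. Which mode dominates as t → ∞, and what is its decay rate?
Eigenvalues: λₙ = 5n²π²/1.69².
First three modes:
  n=1: λ₁ = 5π²/1.69² ≈ 17.278
  n=2: λ₂ = 20π²/1.69² ≈ 69.112 (4× faster decay)
  n=3: λ₃ = 45π²/1.69² ≈ 155.503 (9× faster decay)
As t → ∞, higher modes decay exponentially faster. The n=1 mode dominates: u ~ c₁ sin(πx/1.69) e^{-λ₁t}.
Decay rate: λ₁ = 5π²/1.69² ≈ 17.278.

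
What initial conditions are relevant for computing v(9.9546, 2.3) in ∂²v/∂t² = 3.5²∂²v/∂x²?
Domain of dependence: [1.9046, 18.0046]. Signals travel at speed 3.5, so data within |x - 9.9546| ≤ 3.5·2.3 = 8.05 can reach the point.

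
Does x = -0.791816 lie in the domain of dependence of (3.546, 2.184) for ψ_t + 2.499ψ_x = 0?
No. Only data at x = -1.911816 affects (3.546, 2.184). Advection has one-way propagation along characteristics.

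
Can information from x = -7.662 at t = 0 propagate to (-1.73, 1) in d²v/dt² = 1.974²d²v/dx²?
No. The domain of dependence is [-3.704, 0.244], and -7.662 is outside this interval.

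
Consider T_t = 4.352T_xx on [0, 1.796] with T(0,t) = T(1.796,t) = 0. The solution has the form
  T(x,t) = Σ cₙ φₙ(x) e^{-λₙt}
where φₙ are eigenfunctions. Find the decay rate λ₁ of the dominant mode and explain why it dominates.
Eigenvalues: λₙ = 4.352n²π²/1.796².
First three modes:
  n=1: λ₁ = 4.352π²/1.796² ≈ 13.316
  n=2: λ₂ = 17.408π²/1.796² ≈ 53.264 (4× faster decay)
  n=3: λ₃ = 39.168π²/1.796² ≈ 119.845 (9× faster decay)
As t → ∞, higher modes decay exponentially faster. The n=1 mode dominates: T ~ c₁ sin(πx/1.796) e^{-λ₁t}.
Decay rate: λ₁ = 4.352π²/1.796² ≈ 13.316.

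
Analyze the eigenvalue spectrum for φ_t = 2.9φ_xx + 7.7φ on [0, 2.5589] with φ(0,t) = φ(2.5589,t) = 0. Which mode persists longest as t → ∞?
Eigenvalues: λₙ = 2.9n²π²/2.5589² - 7.7.
First three modes:
  n=1: λ₁ = 2.9π²/2.5589² - 7.7 ≈ -3.329
  n=2: λ₂ = 11.6π²/2.5589² - 7.7 ≈ 9.784
  n=3: λ₃ = 26.1π²/2.5589² - 7.7 ≈ 31.64
Since 2.9π²/2.5589² ≈ 4.371 < 7.7, λ₁ < 0.
The n=1 mode grows fastest (−λₙ is largest for n=1) → dominates.
Asymptotic: φ ~ c₁ sin(πx/2.5589) e^{3.329t} (exponential growth at rate −λ₁ ≈ 3.329).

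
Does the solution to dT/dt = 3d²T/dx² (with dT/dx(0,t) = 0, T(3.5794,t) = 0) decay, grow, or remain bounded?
T → 0. Heat escapes through the Dirichlet boundary.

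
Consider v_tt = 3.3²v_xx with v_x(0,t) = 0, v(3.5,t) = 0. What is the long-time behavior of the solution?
As t → ∞, v oscillates (no decay). Energy is conserved; the solution oscillates indefinitely as standing waves.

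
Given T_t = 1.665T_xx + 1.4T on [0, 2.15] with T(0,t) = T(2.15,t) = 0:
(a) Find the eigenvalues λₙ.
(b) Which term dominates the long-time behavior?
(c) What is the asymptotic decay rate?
Eigenvalues: λₙ = 1.665n²π²/2.15² - 1.4.
First three modes:
  n=1: λ₁ = 1.665π²/2.15² - 1.4 ≈ 2.155
  n=2: λ₂ = 6.66π²/2.15² - 1.4 ≈ 12.82
  n=3: λ₃ = 14.985π²/2.15² - 1.4 ≈ 30.595
Since 1.665π²/2.15² ≈ 3.555 > 1.4, all λₙ > 0.
The n=1 mode decays slowest → dominates as t → ∞.
Asymptotic: T ~ c₁ sin(πx/2.15) e^{-λ₁t} with decay rate λ₁ ≈ 2.155.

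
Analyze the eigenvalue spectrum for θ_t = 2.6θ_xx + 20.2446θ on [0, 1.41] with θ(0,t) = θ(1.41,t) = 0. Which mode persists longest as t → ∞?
Eigenvalues: λₙ = 2.6n²π²/1.41² - 20.2446.
First three modes:
  n=1: λ₁ = 2.6π²/1.41² - 20.2446 ≈ -7.337
  n=2: λ₂ = 10.4π²/1.41² - 20.2446 ≈ 31.385
  n=3: λ₃ = 23.4π²/1.41² - 20.2446 ≈ 95.921
Since 2.6π²/1.41² ≈ 12.907 < 20.2446, λ₁ < 0.
The n=1 mode grows fastest (−λₙ is largest for n=1) → dominates.
Asymptotic: θ ~ c₁ sin(πx/1.41) e^{7.337t} (exponential growth at rate −λ₁ ≈ 7.337).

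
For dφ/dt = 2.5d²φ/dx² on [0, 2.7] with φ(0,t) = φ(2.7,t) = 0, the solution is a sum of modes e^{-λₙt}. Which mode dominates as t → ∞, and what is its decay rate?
Eigenvalues: λₙ = 2.5n²π²/2.7².
First three modes:
  n=1: λ₁ = 2.5π²/2.7² ≈ 3.385
  n=2: λ₂ = 10π²/2.7² ≈ 13.539 (4× faster decay)
  n=3: λ₃ = 22.5π²/2.7² ≈ 30.462 (9× faster decay)
As t → ∞, higher modes decay exponentially faster. The n=1 mode dominates: φ ~ c₁ sin(πx/2.7) e^{-λ₁t}.
Decay rate: λ₁ = 2.5π²/2.7² ≈ 3.385.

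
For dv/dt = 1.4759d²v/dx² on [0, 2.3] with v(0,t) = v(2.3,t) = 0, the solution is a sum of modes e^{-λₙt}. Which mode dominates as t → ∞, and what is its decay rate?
Eigenvalues: λₙ = 1.4759n²π²/2.3².
First three modes:
  n=1: λ₁ = 1.4759π²/2.3² ≈ 2.754
  n=2: λ₂ = 5.9036π²/2.3² ≈ 11.014 (4× faster decay)
  n=3: λ₃ = 13.2831π²/2.3² ≈ 24.782 (9× faster decay)
As t → ∞, higher modes decay exponentially faster. The n=1 mode dominates: v ~ c₁ sin(πx/2.3) e^{-λ₁t}.
Decay rate: λ₁ = 1.4759π²/2.3² ≈ 2.754.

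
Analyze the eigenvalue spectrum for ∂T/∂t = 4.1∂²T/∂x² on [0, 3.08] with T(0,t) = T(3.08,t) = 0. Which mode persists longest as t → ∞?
Eigenvalues: λₙ = 4.1n²π²/3.08².
First three modes:
  n=1: λ₁ = 4.1π²/3.08² ≈ 4.266
  n=2: λ₂ = 16.4π²/3.08² ≈ 17.062 (4× faster decay)
  n=3: λ₃ = 36.9π²/3.08² ≈ 38.391 (9× faster decay)
As t → ∞, higher modes decay exponentially faster. The n=1 mode dominates: T ~ c₁ sin(πx/3.08) e^{-λ₁t}.
Decay rate: λ₁ = 4.1π²/3.08² ≈ 4.266.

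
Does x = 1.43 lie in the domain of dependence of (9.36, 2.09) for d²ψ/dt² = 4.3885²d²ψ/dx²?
Yes. The domain of dependence is [0.188035, 18.531965], and 1.43 ∈ [0.188035, 18.531965].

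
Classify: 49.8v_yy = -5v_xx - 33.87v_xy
Rewriting in standard form: 5v_xx + 33.87v_xy + 49.8v_yy = 0. Hyperbolic (discriminant = 151.1769).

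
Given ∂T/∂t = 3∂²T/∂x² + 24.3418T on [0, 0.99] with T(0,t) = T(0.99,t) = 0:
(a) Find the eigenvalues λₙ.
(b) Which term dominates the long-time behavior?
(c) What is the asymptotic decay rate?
Eigenvalues: λₙ = 3n²π²/0.99² - 24.3418.
First three modes:
  n=1: λ₁ = 3π²/0.99² - 24.3418 ≈ 5.868
  n=2: λ₂ = 12π²/0.99² - 24.3418 ≈ 96.498
  n=3: λ₃ = 27π²/0.99² - 24.3418 ≈ 247.548
Since 3π²/0.99² ≈ 30.21 > 24.3418, all λₙ > 0.
The n=1 mode decays slowest → dominates as t → ∞.
Asymptotic: T ~ c₁ sin(πx/0.99) e^{-λ₁t} with decay rate λ₁ ≈ 5.868.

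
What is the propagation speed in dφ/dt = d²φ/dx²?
Infinite. The heat equation is parabolic, not hyperbolic, so disturbances propagate instantly.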